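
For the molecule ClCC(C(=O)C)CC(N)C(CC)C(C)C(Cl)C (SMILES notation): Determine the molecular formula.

C13H25Cl2NO

Walk through each heavy atom and fill implicit hydrogens from standard valence (C 4, N 3, O 2, S 2, halogen 1):
  atom 1: Cl (halogen, monovalent) → 0 H
  atom 2: C, bond orders sum to 2 (valence 4) → 2 H
  atom 3: C, bond orders sum to 3 (valence 4) → 1 H
  atom 4: C, bond orders sum to 4 (valence 4) → 0 H
  atom 5: O, bond orders sum to 2 (valence 2) → 0 H
  atom 6: C, bond orders sum to 1 (valence 4) → 3 H
  atom 7: C, bond orders sum to 2 (valence 4) → 2 H
  atom 8: C, bond orders sum to 3 (valence 4) → 1 H
  atom 9: N, bond orders sum to 1 (valence 3) → 2 H
  atom 10: C, bond orders sum to 3 (valence 4) → 1 H
  atom 11: C, bond orders sum to 2 (valence 4) → 2 H
  atom 12: C, bond orders sum to 1 (valence 4) → 3 H
  atom 13: C, bond orders sum to 3 (valence 4) → 1 H
  atom 14: C, bond orders sum to 1 (valence 4) → 3 H
  atom 15: C, bond orders sum to 3 (valence 4) → 1 H
  atom 16: Cl (halogen, monovalent) → 0 H
  atom 17: C, bond orders sum to 1 (valence 4) → 3 H
Totals → C:13, H:25, Cl:2, N:1, O:1.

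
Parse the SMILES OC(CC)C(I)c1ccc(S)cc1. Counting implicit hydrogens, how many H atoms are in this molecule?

Walk through each heavy atom and fill implicit hydrogens from standard valence (C 4, N 3, O 2, S 2, halogen 1); for lowercase aromatic atoms, an aromatic c carries 1 H when it has two neighbours and 0 H with three, and aromatic n carries 0 H:
  atom 1: O, bond orders sum to 1 (valence 2) → 1 H
  atom 2: C, bond orders sum to 3 (valence 4) → 1 H
  atom 3: C, bond orders sum to 2 (valence 4) → 2 H
  atom 4: C, bond orders sum to 1 (valence 4) → 3 H
  atom 5: C, bond orders sum to 3 (valence 4) → 1 H
  atom 6: I (halogen, monovalent) → 0 H
  atom 7: aromatic c, 3 neighbours → 0 H
  atom 8: aromatic c, 2 neighbours → 1 H
  atom 9: aromatic c, 2 neighbours → 1 H
  atom 10: aromatic c, 3 neighbours → 0 H
  atom 11: S, bond orders sum to 1 (valence 2) → 1 H
  atom 12: aromatic c, 2 neighbours → 1 H
  atom 13: aromatic c, 2 neighbours → 1 H
Total hydrogens: 13.

13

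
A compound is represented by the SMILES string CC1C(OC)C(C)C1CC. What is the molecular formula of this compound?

C9H18O

Walk through each heavy atom and fill implicit hydrogens from standard valence (C 4, N 3, O 2, S 2, halogen 1):
  atom 1: C, bond orders sum to 1 (valence 4) → 3 H
  atom 2: C, bond orders sum to 3 (valence 4) → 1 H
  atom 3: C, bond orders sum to 3 (valence 4) → 1 H
  atom 4: O, bond orders sum to 2 (valence 2) → 0 H
  atom 5: C, bond orders sum to 1 (valence 4) → 3 H
  atom 6: C, bond orders sum to 3 (valence 4) → 1 H
  atom 7: C, bond orders sum to 1 (valence 4) → 3 H
  atom 8: C, bond orders sum to 3 (valence 4) → 1 H
  atom 9: C, bond orders sum to 2 (valence 4) → 2 H
  atom 10: C, bond orders sum to 1 (valence 4) → 3 H
Totals → C:9, H:18, O:1.
In Hill order: C9H18O.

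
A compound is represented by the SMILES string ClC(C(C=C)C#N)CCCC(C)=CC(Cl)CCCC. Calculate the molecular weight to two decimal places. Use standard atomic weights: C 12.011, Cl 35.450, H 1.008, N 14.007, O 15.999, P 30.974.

First, the molecular formula is C16H25Cl2N (counting implicit H from valence).
  C: 16 × 12.011 = 192.176
  Cl: 2 × 35.450 = 70.900
  H: 25 × 1.008 = 25.200
  N: 1 × 14.007 = 14.007
Sum: 16×12.011 + 2×35.450 + 25×1.008 + 1×14.007 = 302.283 → 302.28 g/mol.

302.28 g/mol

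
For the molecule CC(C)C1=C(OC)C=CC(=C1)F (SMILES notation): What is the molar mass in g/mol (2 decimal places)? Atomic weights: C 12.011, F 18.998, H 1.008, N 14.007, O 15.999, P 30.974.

First, the molecular formula is C10H13FO (counting implicit H from valence).
  C: 10 × 12.011 = 120.110
  F: 1 × 18.998 = 18.998
  H: 13 × 1.008 = 13.104
  O: 1 × 15.999 = 15.999
Sum: 10×12.011 + 1×18.998 + 13×1.008 + 1×15.999 = 168.211 → 168.21 g/mol.

168.21 g/mol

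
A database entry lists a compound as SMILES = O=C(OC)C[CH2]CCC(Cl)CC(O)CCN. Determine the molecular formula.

Walk through each heavy atom and fill implicit hydrogens from standard valence (C 4, N 3, O 2, S 2, halogen 1):
  atom 1: O, bond orders sum to 2 (valence 2) → 0 H
  atom 2: C, bond orders sum to 4 (valence 4) → 0 H
  atom 3: O, bond orders sum to 2 (valence 2) → 0 H
  atom 4: C, bond orders sum to 1 (valence 4) → 3 H
  atom 5: C, bond orders sum to 2 (valence 4) → 2 H
  atom 6: C with explicit H count 2
  atom 7: C, bond orders sum to 2 (valence 4) → 2 H
  atom 8: C, bond orders sum to 2 (valence 4) → 2 H
  atom 9: C, bond orders sum to 3 (valence 4) → 1 H
  atom 10: Cl (halogen, monovalent) → 0 H
  atom 11: C, bond orders sum to 2 (valence 4) → 2 H
  atom 12: C, bond orders sum to 3 (valence 4) → 1 H
  atom 13: O, bond orders sum to 1 (valence 2) → 1 H
  atom 14: C, bond orders sum to 2 (valence 4) → 2 H
  atom 15: C, bond orders sum to 2 (valence 4) → 2 H
  atom 16: N, bond orders sum to 1 (valence 3) → 2 H
Totals → C:11, H:22, Cl:1, N:1, O:3.
In Hill order: C11H22ClNO3.

C11H22ClNO3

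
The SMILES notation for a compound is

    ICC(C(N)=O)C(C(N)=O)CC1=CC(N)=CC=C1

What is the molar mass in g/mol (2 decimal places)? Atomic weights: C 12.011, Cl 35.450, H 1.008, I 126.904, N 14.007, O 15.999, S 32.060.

361.18 g/mol

First, the molecular formula is C12H16IN3O2 (counting implicit H from valence).
  C: 12 × 12.011 = 144.132
  H: 16 × 1.008 = 16.128
  I: 1 × 126.904 = 126.904
  N: 3 × 14.007 = 42.021
  O: 2 × 15.999 = 31.998
Sum: 12×12.011 + 16×1.008 + 1×126.904 + 3×14.007 + 2×15.999 = 361.183 → 361.18 g/mol.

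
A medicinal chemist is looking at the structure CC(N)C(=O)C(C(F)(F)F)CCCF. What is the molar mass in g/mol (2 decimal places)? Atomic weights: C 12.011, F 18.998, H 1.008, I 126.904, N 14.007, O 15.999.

215.19 g/mol

First, the molecular formula is C8H13F4NO (counting implicit H from valence).
  C: 8 × 12.011 = 96.088
  F: 4 × 18.998 = 75.992
  H: 13 × 1.008 = 13.104
  N: 1 × 14.007 = 14.007
  O: 1 × 15.999 = 15.999
Sum: 8×12.011 + 4×18.998 + 13×1.008 + 1×14.007 + 1×15.999 = 215.190 → 215.19 g/mol.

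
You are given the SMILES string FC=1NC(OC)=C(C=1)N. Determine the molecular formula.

C5H7FN2O

Walk through each heavy atom and fill implicit hydrogens from standard valence (C 4, N 3, O 2, S 2, halogen 1):
  atom 1: F (halogen, monovalent) → 0 H
  atom 2: C, bond orders sum to 4 (valence 4) → 0 H
  atom 3: N, bond orders sum to 2 (valence 3) → 1 H
  atom 4: C, bond orders sum to 4 (valence 4) → 0 H
  atom 5: O, bond orders sum to 2 (valence 2) → 0 H
  atom 6: C, bond orders sum to 1 (valence 4) → 3 H
  atom 7: C, bond orders sum to 4 (valence 4) → 0 H
  atom 8: C, bond orders sum to 3 (valence 4) → 1 H
  atom 9: N, bond orders sum to 1 (valence 3) → 2 H
Totals → C:5, H:7, F:1, N:2, O:1.
In Hill order: C5H7FN2O.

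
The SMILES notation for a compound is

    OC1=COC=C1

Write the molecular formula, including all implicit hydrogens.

C4H4O2

Walk through each heavy atom and fill implicit hydrogens from standard valence (C 4, N 3, O 2, S 2, halogen 1):
  atom 1: O, bond orders sum to 1 (valence 2) → 1 H
  atom 2: C, bond orders sum to 4 (valence 4) → 0 H
  atom 3: C, bond orders sum to 3 (valence 4) → 1 H
  atom 4: O, bond orders sum to 2 (valence 2) → 0 H
  atom 5: C, bond orders sum to 3 (valence 4) → 1 H
  atom 6: C, bond orders sum to 3 (valence 4) → 1 H
Totals → C:4, H:4, O:2.
In Hill order: C4H4O2.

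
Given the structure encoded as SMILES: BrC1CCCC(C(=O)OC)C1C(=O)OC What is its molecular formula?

Walk through each heavy atom and fill implicit hydrogens from standard valence (C 4, N 3, O 2, S 2, halogen 1):
  atom 1: Br (halogen, monovalent) → 0 H
  atom 2: C, bond orders sum to 3 (valence 4) → 1 H
  atom 3: C, bond orders sum to 2 (valence 4) → 2 H
  atom 4: C, bond orders sum to 2 (valence 4) → 2 H
  atom 5: C, bond orders sum to 2 (valence 4) → 2 H
  atom 6: C, bond orders sum to 3 (valence 4) → 1 H
  atom 7: C, bond orders sum to 4 (valence 4) → 0 H
  atom 8: O, bond orders sum to 2 (valence 2) → 0 H
  atom 9: O, bond orders sum to 2 (valence 2) → 0 H
  atom 10: C, bond orders sum to 1 (valence 4) → 3 H
  atom 11: C, bond orders sum to 3 (valence 4) → 1 H
  atom 12: C, bond orders sum to 4 (valence 4) → 0 H
  atom 13: O, bond orders sum to 2 (valence 2) → 0 H
  atom 14: O, bond orders sum to 2 (valence 2) → 0 H
  atom 15: C, bond orders sum to 1 (valence 4) → 3 H
Totals → C:10, H:15, Br:1, O:4.

C10H15BrO4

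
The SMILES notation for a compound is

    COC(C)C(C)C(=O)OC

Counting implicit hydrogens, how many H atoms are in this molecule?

Walk through each heavy atom and fill implicit hydrogens from standard valence (C 4, N 3, O 2, S 2, halogen 1):
  atom 1: C, bond orders sum to 1 (valence 4) → 3 H
  atom 2: O, bond orders sum to 2 (valence 2) → 0 H
  atom 3: C, bond orders sum to 3 (valence 4) → 1 H
  atom 4: C, bond orders sum to 1 (valence 4) → 3 H
  atom 5: C, bond orders sum to 3 (valence 4) → 1 H
  atom 6: C, bond orders sum to 1 (valence 4) → 3 H
  atom 7: C, bond orders sum to 4 (valence 4) → 0 H
  atom 8: O, bond orders sum to 2 (valence 2) → 0 H
  atom 9: O, bond orders sum to 2 (valence 2) → 0 H
  atom 10: C, bond orders sum to 1 (valence 4) → 3 H
Total hydrogens: 14.

14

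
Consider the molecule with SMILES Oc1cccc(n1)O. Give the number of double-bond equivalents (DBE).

Molecular formula: C5H5NO2.
DoU = (2C + 2 + N − H − X) / 2, where X is the halogen count and O/S are ignored.
    = (2·5 + 2 + 1 − 5 − 0) / 2 = 8 / 2 = 4.

4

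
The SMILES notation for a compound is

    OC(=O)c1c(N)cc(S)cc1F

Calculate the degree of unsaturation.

Molecular formula: C7H6FNO2S.
DoU = (2C + 2 + N − H − X) / 2, where X is the halogen count and O/S are ignored.
    = (2·7 + 2 + 1 − 6 − 1) / 2 = 10 / 2 = 5.

5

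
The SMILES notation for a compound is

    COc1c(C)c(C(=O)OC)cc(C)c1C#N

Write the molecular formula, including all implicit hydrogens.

C12H13NO3

Walk through each heavy atom and fill implicit hydrogens from standard valence (C 4, N 3, O 2, S 2, halogen 1); for lowercase aromatic atoms, an aromatic c carries 1 H when it has two neighbours and 0 H with three, and aromatic n carries 0 H:
  atom 1: C, bond orders sum to 1 (valence 4) → 3 H
  atom 2: O, bond orders sum to 2 (valence 2) → 0 H
  atom 3: aromatic c, 3 neighbours → 0 H
  atom 4: aromatic c, 3 neighbours → 0 H
  atom 5: C, bond orders sum to 1 (valence 4) → 3 H
  atom 6: aromatic c, 3 neighbours → 0 H
  atom 7: C, bond orders sum to 4 (valence 4) → 0 H
  atom 8: O, bond orders sum to 2 (valence 2) → 0 H
  atom 9: O, bond orders sum to 2 (valence 2) → 0 H
  atom 10: C, bond orders sum to 1 (valence 4) → 3 H
  atom 11: aromatic c, 2 neighbours → 1 H
  atom 12: aromatic c, 3 neighbours → 0 H
  atom 13: C, bond orders sum to 1 (valence 4) → 3 H
  atom 14: aromatic c, 3 neighbours → 0 H
  atom 15: C, bond orders sum to 4 (valence 4) → 0 H
  atom 16: N, bond orders sum to 3 (valence 3) → 0 H
Totals → C:12, H:13, N:1, O:3.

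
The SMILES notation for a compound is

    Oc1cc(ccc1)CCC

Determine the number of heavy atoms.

Every atom symbol written in the SMILES (organic subset) is one heavy atom; implicit H are not written.
Heavy atoms by element → C:9, O:1.
Total: 10.

10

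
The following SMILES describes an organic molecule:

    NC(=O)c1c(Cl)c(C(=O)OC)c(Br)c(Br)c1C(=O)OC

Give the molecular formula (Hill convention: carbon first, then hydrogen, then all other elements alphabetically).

C11H8Br2ClNO5

Walk through each heavy atom and fill implicit hydrogens from standard valence (C 4, N 3, O 2, S 2, halogen 1); for lowercase aromatic atoms, an aromatic c carries 1 H when it has two neighbours and 0 H with three, and aromatic n carries 0 H:
  atom 1: N, bond orders sum to 1 (valence 3) → 2 H
  atom 2: C, bond orders sum to 4 (valence 4) → 0 H
  atom 3: O, bond orders sum to 2 (valence 2) → 0 H
  atom 4: aromatic c, 3 neighbours → 0 H
  atom 5: aromatic c, 3 neighbours → 0 H
  atom 6: Cl (halogen, monovalent) → 0 H
  atom 7: aromatic c, 3 neighbours → 0 H
  atom 8: C, bond orders sum to 4 (valence 4) → 0 H
  atom 9: O, bond orders sum to 2 (valence 2) → 0 H
  atom 10: O, bond orders sum to 2 (valence 2) → 0 H
  atom 11: C, bond orders sum to 1 (valence 4) → 3 H
  atom 12: aromatic c, 3 neighbours → 0 H
  atom 13: Br (halogen, monovalent) → 0 H
  atom 14: aromatic c, 3 neighbours → 0 H
  atom 15: Br (halogen, monovalent) → 0 H
  atom 16: aromatic c, 3 neighbours → 0 H
  atom 17: C, bond orders sum to 4 (valence 4) → 0 H
  atom 18: O, bond orders sum to 2 (valence 2) → 0 H
  atom 19: O, bond orders sum to 2 (valence 2) → 0 H
  atom 20: C, bond orders sum to 1 (valence 4) → 3 H
Totals → C:11, H:8, Br:2, Cl:1, N:1, O:5.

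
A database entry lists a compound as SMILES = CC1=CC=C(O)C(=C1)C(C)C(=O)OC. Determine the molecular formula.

C11H14O3

Walk through each heavy atom and fill implicit hydrogens from standard valence (C 4, N 3, O 2, S 2, halogen 1):
  atom 1: C, bond orders sum to 1 (valence 4) → 3 H
  atom 2: C, bond orders sum to 4 (valence 4) → 0 H
  atom 3: C, bond orders sum to 3 (valence 4) → 1 H
  atom 4: C, bond orders sum to 3 (valence 4) → 1 H
  atom 5: C, bond orders sum to 4 (valence 4) → 0 H
  atom 6: O, bond orders sum to 1 (valence 2) → 1 H
  atom 7: C, bond orders sum to 4 (valence 4) → 0 H
  atom 8: C, bond orders sum to 3 (valence 4) → 1 H
  atom 9: C, bond orders sum to 3 (valence 4) → 1 H
  atom 10: C, bond orders sum to 1 (valence 4) → 3 H
  atom 11: C, bond orders sum to 4 (valence 4) → 0 H
  atom 12: O, bond orders sum to 2 (valence 2) → 0 H
  atom 13: O, bond orders sum to 2 (valence 2) → 0 H
  atom 14: C, bond orders sum to 1 (valence 4) → 3 H
Totals → C:11, H:14, O:3.
In Hill order: C11H14O3.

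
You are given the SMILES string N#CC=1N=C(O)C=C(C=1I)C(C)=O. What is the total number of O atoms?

2

Scan the SMILES for O atoms (remember two-letter symbols like Cl and Br are single atoms).
Oxygen count: 2.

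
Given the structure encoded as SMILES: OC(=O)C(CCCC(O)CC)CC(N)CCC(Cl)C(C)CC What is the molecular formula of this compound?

Walk through each heavy atom and fill implicit hydrogens from standard valence (C 4, N 3, O 2, S 2, halogen 1):
  atom 1: O, bond orders sum to 1 (valence 2) → 1 H
  atom 2: C, bond orders sum to 4 (valence 4) → 0 H
  atom 3: O, bond orders sum to 2 (valence 2) → 0 H
  atom 4: C, bond orders sum to 3 (valence 4) → 1 H
  atom 5: C, bond orders sum to 2 (valence 4) → 2 H
  atom 6: C, bond orders sum to 2 (valence 4) → 2 H
  atom 7: C, bond orders sum to 2 (valence 4) → 2 H
  atom 8: C, bond orders sum to 3 (valence 4) → 1 H
  atom 9: O, bond orders sum to 1 (valence 2) → 1 H
  atom 10: C, bond orders sum to 2 (valence 4) → 2 H
  atom 11: C, bond orders sum to 1 (valence 4) → 3 H
  atom 12: C, bond orders sum to 2 (valence 4) → 2 H
  atom 13: C, bond orders sum to 3 (valence 4) → 1 H
  atom 14: N, bond orders sum to 1 (valence 3) → 2 H
  atom 15: C, bond orders sum to 2 (valence 4) → 2 H
  atom 16: C, bond orders sum to 2 (valence 4) → 2 H
  atom 17: C, bond orders sum to 3 (valence 4) → 1 H
  atom 18: Cl (halogen, monovalent) → 0 H
  atom 19: C, bond orders sum to 3 (valence 4) → 1 H
  atom 20: C, bond orders sum to 1 (valence 4) → 3 H
  atom 21: C, bond orders sum to 2 (valence 4) → 2 H
  atom 22: C, bond orders sum to 1 (valence 4) → 3 H
Totals → C:17, H:34, Cl:1, N:1, O:3.
In Hill order: C17H34ClNO3.

C17H34ClNO3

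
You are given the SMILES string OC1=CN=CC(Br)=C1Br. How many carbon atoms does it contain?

5

Count every carbon token in the SMILES (each C, including those in ring-closure positions and inside branches).
Carbon count: 5.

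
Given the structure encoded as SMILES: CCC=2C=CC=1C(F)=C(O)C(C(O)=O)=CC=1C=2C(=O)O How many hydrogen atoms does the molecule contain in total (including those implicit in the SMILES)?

11

Walk through each heavy atom and fill implicit hydrogens from standard valence (C 4, N 3, O 2, S 2, halogen 1):
  atom 1: C, bond orders sum to 1 (valence 4) → 3 H
  atom 2: C, bond orders sum to 2 (valence 4) → 2 H
  atom 3: C, bond orders sum to 4 (valence 4) → 0 H
  atom 4: C, bond orders sum to 3 (valence 4) → 1 H
  atom 5: C, bond orders sum to 3 (valence 4) → 1 H
  atom 6: C, bond orders sum to 4 (valence 4) → 0 H
  atom 7: C, bond orders sum to 4 (valence 4) → 0 H
  atom 8: F (halogen, monovalent) → 0 H
  atom 9: C, bond orders sum to 4 (valence 4) → 0 H
  atom 10: O, bond orders sum to 1 (valence 2) → 1 H
  atom 11: C, bond orders sum to 4 (valence 4) → 0 H
  atom 12: C, bond orders sum to 4 (valence 4) → 0 H
  atom 13: O, bond orders sum to 1 (valence 2) → 1 H
  atom 14: O, bond orders sum to 2 (valence 2) → 0 H
  atom 15: C, bond orders sum to 3 (valence 4) → 1 H
  atom 16: C, bond orders sum to 4 (valence 4) → 0 H
  atom 17: C, bond orders sum to 4 (valence 4) → 0 H
  atom 18: C, bond orders sum to 4 (valence 4) → 0 H
  atom 19: O, bond orders sum to 2 (valence 2) → 0 H
  atom 20: O, bond orders sum to 1 (valence 2) → 1 H
Total hydrogens: 11.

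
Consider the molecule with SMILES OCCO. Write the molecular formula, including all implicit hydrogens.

C2H6O2

Walk through each heavy atom and fill implicit hydrogens from standard valence (C 4, N 3, O 2, S 2, halogen 1):
  atom 1: O, bond orders sum to 1 (valence 2) → 1 H
  atom 2: C, bond orders sum to 2 (valence 4) → 2 H
  atom 3: C, bond orders sum to 2 (valence 4) → 2 H
  atom 4: O, bond orders sum to 1 (valence 2) → 1 H
Totals → C:2, H:6, O:2.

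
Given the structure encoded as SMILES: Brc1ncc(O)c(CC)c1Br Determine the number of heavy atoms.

Every atom symbol written in the SMILES (organic subset) is one heavy atom; implicit H are not written.
Heavy atoms by element → Br:2, C:7, N:1, O:1.
Total: 11.

11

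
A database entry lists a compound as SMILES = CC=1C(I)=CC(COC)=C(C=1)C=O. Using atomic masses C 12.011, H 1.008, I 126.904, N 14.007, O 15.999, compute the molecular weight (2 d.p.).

First, the molecular formula is C10H11IO2 (counting implicit H from valence).
  C: 10 × 12.011 = 120.110
  H: 11 × 1.008 = 11.088
  I: 1 × 126.904 = 126.904
  O: 2 × 15.999 = 31.998
Sum: 10×12.011 + 11×1.008 + 1×126.904 + 2×15.999 = 290.100 → 290.10 g/mol.

290.10 g/mol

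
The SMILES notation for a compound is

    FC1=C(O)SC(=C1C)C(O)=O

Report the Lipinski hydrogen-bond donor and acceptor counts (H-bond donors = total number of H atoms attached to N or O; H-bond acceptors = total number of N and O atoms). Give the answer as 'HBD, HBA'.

Donors: find every N or O and count the H atoms it carries.
  atom 4 (O): bond orders sum to 1 → 1 H
  atom 10 (O): bond orders sum to 1 → 1 H
  atom 11 (O): bond orders sum to 2 → 0 H
Lipinski HBD = 2.
Acceptors: N atoms = 0, O atoms = 3 → HBA = 3.

2, 3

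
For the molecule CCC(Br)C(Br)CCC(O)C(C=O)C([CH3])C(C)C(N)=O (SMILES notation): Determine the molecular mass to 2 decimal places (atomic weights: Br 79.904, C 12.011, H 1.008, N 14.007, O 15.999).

First, the molecular formula is C14H25Br2NO3 (counting implicit H from valence).
  Br: 2 × 79.904 = 159.808
  C: 14 × 12.011 = 168.154
  H: 25 × 1.008 = 25.200
  N: 1 × 14.007 = 14.007
  O: 3 × 15.999 = 47.997
Sum: 2×79.904 + 14×12.011 + 25×1.008 + 1×14.007 + 3×15.999 = 415.166 → 415.17 g/mol.

415.17 g/mol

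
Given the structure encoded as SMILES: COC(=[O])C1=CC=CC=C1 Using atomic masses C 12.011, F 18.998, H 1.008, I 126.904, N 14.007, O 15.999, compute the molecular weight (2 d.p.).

First, the molecular formula is C8H8O2 (counting implicit H from valence).
  C: 8 × 12.011 = 96.088
  H: 8 × 1.008 = 8.064
  O: 2 × 15.999 = 31.998
Sum: 8×12.011 + 8×1.008 + 2×15.999 = 136.150 → 136.15 g/mol.

136.15 g/mol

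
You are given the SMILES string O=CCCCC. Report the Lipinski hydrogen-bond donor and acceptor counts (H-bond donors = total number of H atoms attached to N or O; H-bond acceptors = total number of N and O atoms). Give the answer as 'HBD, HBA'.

0, 1

Donors: find every N or O and count the H atoms it carries.
  atom 1 (O): bond orders sum to 2 → 0 H
Lipinski HBD = 0.
Acceptors: N atoms = 0, O atoms = 1 → HBA = 1.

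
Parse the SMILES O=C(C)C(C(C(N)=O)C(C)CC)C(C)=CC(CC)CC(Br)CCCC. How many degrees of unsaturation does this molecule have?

3

Molecular formula: C21H38BrNO2.
DoU = (2C + 2 + N − H − X) / 2, where X is the halogen count and O/S are ignored.
    = (2·21 + 2 + 1 − 38 − 1) / 2 = 6 / 2 = 3.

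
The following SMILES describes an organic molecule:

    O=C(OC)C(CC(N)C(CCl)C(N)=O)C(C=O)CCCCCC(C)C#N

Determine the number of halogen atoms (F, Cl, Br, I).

Halogen atoms appear at heavy-atom position 11 (1×Cl).
Other groups present: 1 aldehyde, 1 amide, 1 ester, 1 nitrile, 1 primary amine.
Halogen count: 1.

1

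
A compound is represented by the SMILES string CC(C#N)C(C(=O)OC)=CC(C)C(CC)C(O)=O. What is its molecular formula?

C13H19NO4

Walk through each heavy atom and fill implicit hydrogens from standard valence (C 4, N 3, O 2, S 2, halogen 1):
  atom 1: C, bond orders sum to 1 (valence 4) → 3 H
  atom 2: C, bond orders sum to 3 (valence 4) → 1 H
  atom 3: C, bond orders sum to 4 (valence 4) → 0 H
  atom 4: N, bond orders sum to 3 (valence 3) → 0 H
  atom 5: C, bond orders sum to 4 (valence 4) → 0 H
  atom 6: C, bond orders sum to 4 (valence 4) → 0 H
  atom 7: O, bond orders sum to 2 (valence 2) → 0 H
  atom 8: O, bond orders sum to 2 (valence 2) → 0 H
  atom 9: C, bond orders sum to 1 (valence 4) → 3 H
  atom 10: C, bond orders sum to 3 (valence 4) → 1 H
  atom 11: C, bond orders sum to 3 (valence 4) → 1 H
  atom 12: C, bond orders sum to 1 (valence 4) → 3 H
  atom 13: C, bond orders sum to 3 (valence 4) → 1 H
  atom 14: C, bond orders sum to 2 (valence 4) → 2 H
  atom 15: C, bond orders sum to 1 (valence 4) → 3 H
  atom 16: C, bond orders sum to 4 (valence 4) → 0 H
  atom 17: O, bond orders sum to 1 (valence 2) → 1 H
  atom 18: O, bond orders sum to 2 (valence 2) → 0 H
Totals → C:13, H:19, N:1, O:4.
In Hill order: C13H19NO4.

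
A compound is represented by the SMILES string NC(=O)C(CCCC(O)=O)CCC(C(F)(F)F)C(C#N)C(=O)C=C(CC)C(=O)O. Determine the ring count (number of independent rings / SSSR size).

0

In SMILES, each pair of matching ring-closure digits denotes one ring-closing bond; the number of such bonds equals the number of independent rings.
Ring-closure bonds here: 0.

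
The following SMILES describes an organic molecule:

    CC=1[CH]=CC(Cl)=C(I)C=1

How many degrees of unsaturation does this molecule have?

Degree of unsaturation = (number of rings) + (number of π bonds).
Ring closures in the SMILES: 1.
π bonds: 3 double bonds (each 1 DoU) → 3 DoU from unsaturation.
Total DoU = 1 + 3 = 4.

4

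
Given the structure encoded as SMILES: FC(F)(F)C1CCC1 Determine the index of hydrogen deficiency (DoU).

1

Degree of unsaturation = (number of rings) + (number of π bonds).
Ring closures in the SMILES: 1.
π bonds: none → 0 DoU from unsaturation.
Total DoU = 1 + 0 = 1.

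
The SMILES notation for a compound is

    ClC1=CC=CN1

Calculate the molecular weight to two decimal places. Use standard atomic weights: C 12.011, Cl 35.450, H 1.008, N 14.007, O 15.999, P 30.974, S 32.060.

101.53 g/mol

First, the molecular formula is C4H4ClN (counting implicit H from valence).
  C: 4 × 12.011 = 48.044
  Cl: 1 × 35.450 = 35.450
  H: 4 × 1.008 = 4.032
  N: 1 × 14.007 = 14.007
Sum: 4×12.011 + 1×35.450 + 4×1.008 + 1×14.007 = 101.533 → 101.53 g/mol.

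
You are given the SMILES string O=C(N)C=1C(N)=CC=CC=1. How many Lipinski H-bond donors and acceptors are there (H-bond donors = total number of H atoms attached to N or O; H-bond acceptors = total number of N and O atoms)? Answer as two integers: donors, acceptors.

Donors: find every N or O and count the H atoms it carries.
  atom 1 (O): bond orders sum to 2 → 0 H
  atom 3 (N): bond orders sum to 1 → 2 H
  atom 6 (N): bond orders sum to 1 → 2 H
Lipinski HBD = 4.
Acceptors: N atoms = 2, O atoms = 1 → HBA = 3.

4, 3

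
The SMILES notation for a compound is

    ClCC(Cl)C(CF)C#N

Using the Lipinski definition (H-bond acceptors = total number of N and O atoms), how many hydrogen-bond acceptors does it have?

N atoms: 1; O atoms: 0.
Lipinski HBA = 1 + 0 = 1.

1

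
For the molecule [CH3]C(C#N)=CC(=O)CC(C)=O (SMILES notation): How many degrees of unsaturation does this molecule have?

5

Molecular formula: C8H9NO2.
DoU = (2C + 2 + N − H − X) / 2, where X is the halogen count and O/S are ignored.
    = (2·8 + 2 + 1 − 9 − 0) / 2 = 10 / 2 = 5.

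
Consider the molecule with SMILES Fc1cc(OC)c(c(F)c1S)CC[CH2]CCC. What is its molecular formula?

Walk through each heavy atom and fill implicit hydrogens from standard valence (C 4, N 3, O 2, S 2, halogen 1); for lowercase aromatic atoms, an aromatic c carries 1 H when it has two neighbours and 0 H with three, and aromatic n carries 0 H:
  atom 1: F (halogen, monovalent) → 0 H
  atom 2: aromatic c, 3 neighbours → 0 H
  atom 3: aromatic c, 2 neighbours → 1 H
  atom 4: aromatic c, 3 neighbours → 0 H
  atom 5: O, bond orders sum to 2 (valence 2) → 0 H
  atom 6: C, bond orders sum to 1 (valence 4) → 3 H
  atom 7: aromatic c, 3 neighbours → 0 H
  atom 8: aromatic c, 3 neighbours → 0 H
  atom 9: F (halogen, monovalent) → 0 H
  atom 10: aromatic c, 3 neighbours → 0 H
  atom 11: S, bond orders sum to 1 (valence 2) → 1 H
  atom 12: C, bond orders sum to 2 (valence 4) → 2 H
  atom 13: C, bond orders sum to 2 (valence 4) → 2 H
  atom 14: C with explicit H count 2
  atom 15: C, bond orders sum to 2 (valence 4) → 2 H
  atom 16: C, bond orders sum to 2 (valence 4) → 2 H
  atom 17: C, bond orders sum to 1 (valence 4) → 3 H
Totals → C:13, H:18, F:2, O:1, S:1.
In Hill order: C13H18F2OS.

C13H18F2OS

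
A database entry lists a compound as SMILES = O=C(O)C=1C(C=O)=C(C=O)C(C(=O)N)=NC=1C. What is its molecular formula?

C10H8N2O5

Walk through each heavy atom and fill implicit hydrogens from standard valence (C 4, N 3, O 2, S 2, halogen 1):
  atom 1: O, bond orders sum to 2 (valence 2) → 0 H
  atom 2: C, bond orders sum to 4 (valence 4) → 0 H
  atom 3: O, bond orders sum to 1 (valence 2) → 1 H
  atom 4: C, bond orders sum to 4 (valence 4) → 0 H
  atom 5: C, bond orders sum to 4 (valence 4) → 0 H
  atom 6: C, bond orders sum to 3 (valence 4) → 1 H
  atom 7: O, bond orders sum to 2 (valence 2) → 0 H
  atom 8: C, bond orders sum to 4 (valence 4) → 0 H
  atom 9: C, bond orders sum to 3 (valence 4) → 1 H
  atom 10: O, bond orders sum to 2 (valence 2) → 0 H
  atom 11: C, bond orders sum to 4 (valence 4) → 0 H
  atom 12: C, bond orders sum to 4 (valence 4) → 0 H
  atom 13: O, bond orders sum to 2 (valence 2) → 0 H
  atom 14: N, bond orders sum to 1 (valence 3) → 2 H
  atom 15: N, bond orders sum to 3 (valence 3) → 0 H
  atom 16: C, bond orders sum to 4 (valence 4) → 0 H
  atom 17: C, bond orders sum to 1 (valence 4) → 3 H
Totals → C:10, H:8, N:2, O:5.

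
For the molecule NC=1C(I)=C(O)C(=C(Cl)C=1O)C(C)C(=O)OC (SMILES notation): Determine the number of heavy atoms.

Every atom symbol written in the SMILES (organic subset) is one heavy atom; implicit H are not written.
Heavy atoms by element → C:10, Cl:1, I:1, N:1, O:4.
Total: 17.

17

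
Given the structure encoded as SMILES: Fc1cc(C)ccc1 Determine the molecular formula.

C7H7F

Walk through each heavy atom and fill implicit hydrogens from standard valence (C 4, N 3, O 2, S 2, halogen 1); for lowercase aromatic atoms, an aromatic c carries 1 H when it has two neighbours and 0 H with three, and aromatic n carries 0 H:
  atom 1: F (halogen, monovalent) → 0 H
  atom 2: aromatic c, 3 neighbours → 0 H
  atom 3: aromatic c, 2 neighbours → 1 H
  atom 4: aromatic c, 3 neighbours → 0 H
  atom 5: C, bond orders sum to 1 (valence 4) → 3 H
  atom 6: aromatic c, 2 neighbours → 1 H
  atom 7: aromatic c, 2 neighbours → 1 H
  atom 8: aromatic c, 2 neighbours → 1 H
Totals → C:7, H:7, F:1.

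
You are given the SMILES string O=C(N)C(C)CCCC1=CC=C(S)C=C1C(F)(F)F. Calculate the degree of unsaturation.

Degree of unsaturation = (number of rings) + (number of π bonds).
Ring closures in the SMILES: 1.
π bonds: 4 double bonds (each 1 DoU) → 4 DoU from unsaturation.
Total DoU = 1 + 4 = 5.

5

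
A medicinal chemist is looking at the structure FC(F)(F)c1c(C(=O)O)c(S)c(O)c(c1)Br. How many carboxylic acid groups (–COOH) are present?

The carboxylic acid motif appears at heavy-atom position 7 in the SMILES.
Other groups present: 1 hydroxyl, 1 thiol.
Carboxylic acid count: 1.

1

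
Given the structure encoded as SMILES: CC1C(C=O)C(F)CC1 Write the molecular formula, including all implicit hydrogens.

C7H11FO

Walk through each heavy atom and fill implicit hydrogens from standard valence (C 4, N 3, O 2, S 2, halogen 1):
  atom 1: C, bond orders sum to 1 (valence 4) → 3 H
  atom 2: C, bond orders sum to 3 (valence 4) → 1 H
  atom 3: C, bond orders sum to 3 (valence 4) → 1 H
  atom 4: C, bond orders sum to 3 (valence 4) → 1 H
  atom 5: O, bond orders sum to 2 (valence 2) → 0 H
  atom 6: C, bond orders sum to 3 (valence 4) → 1 H
  atom 7: F (halogen, monovalent) → 0 H
  atom 8: C, bond orders sum to 2 (valence 4) → 2 H
  atom 9: C, bond orders sum to 2 (valence 4) → 2 H
Totals → C:7, H:11, F:1, O:1.
In Hill order: C7H11FO.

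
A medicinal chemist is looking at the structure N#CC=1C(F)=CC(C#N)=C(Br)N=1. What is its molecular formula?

C7HBrFN3

Walk through each heavy atom and fill implicit hydrogens from standard valence (C 4, N 3, O 2, S 2, halogen 1):
  atom 1: N, bond orders sum to 3 (valence 3) → 0 H
  atom 2: C, bond orders sum to 4 (valence 4) → 0 H
  atom 3: C, bond orders sum to 4 (valence 4) → 0 H
  atom 4: C, bond orders sum to 4 (valence 4) → 0 H
  atom 5: F (halogen, monovalent) → 0 H
  atom 6: C, bond orders sum to 3 (valence 4) → 1 H
  atom 7: C, bond orders sum to 4 (valence 4) → 0 H
  atom 8: C, bond orders sum to 4 (valence 4) → 0 H
  atom 9: N, bond orders sum to 3 (valence 3) → 0 H
  atom 10: C, bond orders sum to 4 (valence 4) → 0 H
  atom 11: Br (halogen, monovalent) → 0 H
  atom 12: N, bond orders sum to 3 (valence 3) → 0 H
Totals → C:7, H:1, Br:1, F:1, N:3.
In Hill order: C7HBrFN3.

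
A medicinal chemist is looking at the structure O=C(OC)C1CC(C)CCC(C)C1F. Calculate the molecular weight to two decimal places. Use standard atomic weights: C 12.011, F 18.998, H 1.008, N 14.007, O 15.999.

First, the molecular formula is C11H19FO2 (counting implicit H from valence).
  C: 11 × 12.011 = 132.121
  F: 1 × 18.998 = 18.998
  H: 19 × 1.008 = 19.152
  O: 2 × 15.999 = 31.998
Sum: 11×12.011 + 1×18.998 + 19×1.008 + 2×15.999 = 202.269 → 202.27 g/mol.

202.27 g/mol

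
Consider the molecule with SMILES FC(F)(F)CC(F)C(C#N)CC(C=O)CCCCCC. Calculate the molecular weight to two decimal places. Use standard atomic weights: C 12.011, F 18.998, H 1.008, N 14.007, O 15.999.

295.32 g/mol

First, the molecular formula is C14H21F4NO (counting implicit H from valence).
  C: 14 × 12.011 = 168.154
  F: 4 × 18.998 = 75.992
  H: 21 × 1.008 = 21.168
  N: 1 × 14.007 = 14.007
  O: 1 × 15.999 = 15.999
Sum: 14×12.011 + 4×18.998 + 21×1.008 + 1×14.007 + 1×15.999 = 295.320 → 295.32 g/mol.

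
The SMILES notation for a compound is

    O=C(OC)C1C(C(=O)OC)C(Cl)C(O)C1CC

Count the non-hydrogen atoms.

17

Every atom symbol written in the SMILES (organic subset) is one heavy atom; implicit H are not written.
Heavy atoms by element → C:11, Cl:1, O:5.
Total: 17.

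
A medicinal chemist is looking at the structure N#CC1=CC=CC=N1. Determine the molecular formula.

Walk through each heavy atom and fill implicit hydrogens from standard valence (C 4, N 3, O 2, S 2, halogen 1):
  atom 1: N, bond orders sum to 3 (valence 3) → 0 H
  atom 2: C, bond orders sum to 4 (valence 4) → 0 H
  atom 3: C, bond orders sum to 4 (valence 4) → 0 H
  atom 4: C, bond orders sum to 3 (valence 4) → 1 H
  atom 5: C, bond orders sum to 3 (valence 4) → 1 H
  atom 6: C, bond orders sum to 3 (valence 4) → 1 H
  atom 7: C, bond orders sum to 3 (valence 4) → 1 H
  atom 8: N, bond orders sum to 3 (valence 3) → 0 H
Totals → C:6, H:4, N:2.
In Hill order: C6H4N2.

C6H4N2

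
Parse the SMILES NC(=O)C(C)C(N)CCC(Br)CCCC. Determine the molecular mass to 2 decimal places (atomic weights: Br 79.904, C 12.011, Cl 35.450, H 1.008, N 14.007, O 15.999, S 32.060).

279.22 g/mol

First, the molecular formula is C11H23BrN2O (counting implicit H from valence).
  Br: 1 × 79.904 = 79.904
  C: 11 × 12.011 = 132.121
  H: 23 × 1.008 = 23.184
  N: 2 × 14.007 = 28.014
  O: 1 × 15.999 = 15.999
Sum: 1×79.904 + 11×12.011 + 23×1.008 + 2×14.007 + 1×15.999 = 279.222 → 279.22 g/mol.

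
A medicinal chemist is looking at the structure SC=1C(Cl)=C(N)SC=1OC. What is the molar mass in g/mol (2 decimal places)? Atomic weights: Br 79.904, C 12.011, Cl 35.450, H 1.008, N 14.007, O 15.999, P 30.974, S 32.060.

195.68 g/mol

First, the molecular formula is C5H6ClNOS2 (counting implicit H from valence).
  C: 5 × 12.011 = 60.055
  Cl: 1 × 35.450 = 35.450
  H: 6 × 1.008 = 6.048
  N: 1 × 14.007 = 14.007
  O: 1 × 15.999 = 15.999
  S: 2 × 32.060 = 64.120
Sum: 5×12.011 + 1×35.450 + 6×1.008 + 1×14.007 + 1×15.999 + 2×32.060 = 195.679 → 195.68 g/mol.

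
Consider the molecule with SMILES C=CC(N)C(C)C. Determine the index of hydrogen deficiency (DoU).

1

Degree of unsaturation = (number of rings) + (number of π bonds).
Ring closures in the SMILES: 0.
π bonds: 1 double bond (each 1 DoU) → 1 DoU from unsaturation.
Total DoU = 0 + 1 = 1.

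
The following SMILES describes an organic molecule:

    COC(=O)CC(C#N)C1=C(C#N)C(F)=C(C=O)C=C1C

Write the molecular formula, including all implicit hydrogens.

Walk through each heavy atom and fill implicit hydrogens from standard valence (C 4, N 3, O 2, S 2, halogen 1):
  atom 1: C, bond orders sum to 1 (valence 4) → 3 H
  atom 2: O, bond orders sum to 2 (valence 2) → 0 H
  atom 3: C, bond orders sum to 4 (valence 4) → 0 H
  atom 4: O, bond orders sum to 2 (valence 2) → 0 H
  atom 5: C, bond orders sum to 2 (valence 4) → 2 H
  atom 6: C, bond orders sum to 3 (valence 4) → 1 H
  atom 7: C, bond orders sum to 4 (valence 4) → 0 H
  atom 8: N, bond orders sum to 3 (valence 3) → 0 H
  atom 9: C, bond orders sum to 4 (valence 4) → 0 H
  atom 10: C, bond orders sum to 4 (valence 4) → 0 H
  atom 11: C, bond orders sum to 4 (valence 4) → 0 H
  atom 12: N, bond orders sum to 3 (valence 3) → 0 H
  atom 13: C, bond orders sum to 4 (valence 4) → 0 H
  atom 14: F (halogen, monovalent) → 0 H
  atom 15: C, bond orders sum to 4 (valence 4) → 0 H
  atom 16: C, bond orders sum to 3 (valence 4) → 1 H
  atom 17: O, bond orders sum to 2 (valence 2) → 0 H
  atom 18: C, bond orders sum to 3 (valence 4) → 1 H
  atom 19: C, bond orders sum to 4 (valence 4) → 0 H
  atom 20: C, bond orders sum to 1 (valence 4) → 3 H
Totals → C:14, H:11, F:1, N:2, O:3.
In Hill order: C14H11FN2O3.

C14H11FN2O3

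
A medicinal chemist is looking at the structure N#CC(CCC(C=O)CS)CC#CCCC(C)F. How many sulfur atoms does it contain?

1

Scan the SMILES for S atoms (remember two-letter symbols like Cl and Br are single atoms).
Sulfur count: 1.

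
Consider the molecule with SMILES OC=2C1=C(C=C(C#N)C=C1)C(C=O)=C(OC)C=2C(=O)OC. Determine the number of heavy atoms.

Every atom symbol written in the SMILES (organic subset) is one heavy atom; implicit H are not written.
Heavy atoms by element → C:15, N:1, O:5.
Total: 21.

21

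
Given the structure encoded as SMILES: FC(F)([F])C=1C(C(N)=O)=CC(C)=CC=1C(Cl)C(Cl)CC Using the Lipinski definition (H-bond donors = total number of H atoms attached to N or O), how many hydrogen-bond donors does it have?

Donors: find every N or O and count the H atoms it carries.
  atom 8 (N): bond orders sum to 1 → 2 H
  atom 9 (O): bond orders sum to 2 → 0 H
Lipinski HBD = 2.

2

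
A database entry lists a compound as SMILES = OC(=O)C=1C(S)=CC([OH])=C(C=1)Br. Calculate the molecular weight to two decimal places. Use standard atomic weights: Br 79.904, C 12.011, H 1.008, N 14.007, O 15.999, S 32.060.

249.08 g/mol

First, the molecular formula is C7H5BrO3S (counting implicit H from valence).
  Br: 1 × 79.904 = 79.904
  C: 7 × 12.011 = 84.077
  H: 5 × 1.008 = 5.040
  O: 3 × 15.999 = 47.997
  S: 1 × 32.060 = 32.060
Sum: 1×79.904 + 7×12.011 + 5×1.008 + 3×15.999 + 1×32.060 = 249.078 → 249.08 g/mol.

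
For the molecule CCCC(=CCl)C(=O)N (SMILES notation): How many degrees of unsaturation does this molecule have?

Degree of unsaturation = (number of rings) + (number of π bonds).
Ring closures in the SMILES: 0.
π bonds: 2 double bonds (each 1 DoU) → 2 DoU from unsaturation.
Total DoU = 0 + 2 = 2.

2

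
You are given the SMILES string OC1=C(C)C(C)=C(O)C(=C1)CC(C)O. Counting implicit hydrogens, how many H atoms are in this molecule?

16

Walk through each heavy atom and fill implicit hydrogens from standard valence (C 4, N 3, O 2, S 2, halogen 1):
  atom 1: O, bond orders sum to 1 (valence 2) → 1 H
  atom 2: C, bond orders sum to 4 (valence 4) → 0 H
  atom 3: C, bond orders sum to 4 (valence 4) → 0 H
  atom 4: C, bond orders sum to 1 (valence 4) → 3 H
  atom 5: C, bond orders sum to 4 (valence 4) → 0 H
  atom 6: C, bond orders sum to 1 (valence 4) → 3 H
  atom 7: C, bond orders sum to 4 (valence 4) → 0 H
  atom 8: O, bond orders sum to 1 (valence 2) → 1 H
  atom 9: C, bond orders sum to 4 (valence 4) → 0 H
  atom 10: C, bond orders sum to 3 (valence 4) → 1 H
  atom 11: C, bond orders sum to 2 (valence 4) → 2 H
  atom 12: C, bond orders sum to 3 (valence 4) → 1 H
  atom 13: C, bond orders sum to 1 (valence 4) → 3 H
  atom 14: O, bond orders sum to 1 (valence 2) → 1 H
Total hydrogens: 16.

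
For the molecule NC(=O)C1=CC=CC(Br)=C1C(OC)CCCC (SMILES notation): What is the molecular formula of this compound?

C13H18BrNO2

Walk through each heavy atom and fill implicit hydrogens from standard valence (C 4, N 3, O 2, S 2, halogen 1):
  atom 1: N, bond orders sum to 1 (valence 3) → 2 H
  atom 2: C, bond orders sum to 4 (valence 4) → 0 H
  atom 3: O, bond orders sum to 2 (valence 2) → 0 H
  atom 4: C, bond orders sum to 4 (valence 4) → 0 H
  atom 5: C, bond orders sum to 3 (valence 4) → 1 H
  atom 6: C, bond orders sum to 3 (valence 4) → 1 H
  atom 7: C, bond orders sum to 3 (valence 4) → 1 H
  atom 8: C, bond orders sum to 4 (valence 4) → 0 H
  atom 9: Br (halogen, monovalent) → 0 H
  atom 10: C, bond orders sum to 4 (valence 4) → 0 H
  atom 11: C, bond orders sum to 3 (valence 4) → 1 H
  atom 12: O, bond orders sum to 2 (valence 2) → 0 H
  atom 13: C, bond orders sum to 1 (valence 4) → 3 H
  atom 14: C, bond orders sum to 2 (valence 4) → 2 H
  atom 15: C, bond orders sum to 2 (valence 4) → 2 H
  atom 16: C, bond orders sum to 2 (valence 4) → 2 H
  atom 17: C, bond orders sum to 1 (valence 4) → 3 H
Totals → C:13, H:18, Br:1, N:1, O:2.
In Hill order: C13H18BrNO2.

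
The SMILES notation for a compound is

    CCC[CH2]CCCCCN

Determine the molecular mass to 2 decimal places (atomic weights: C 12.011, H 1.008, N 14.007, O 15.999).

First, the molecular formula is C9H21N (counting implicit H from valence).
  C: 9 × 12.011 = 108.099
  H: 21 × 1.008 = 21.168
  N: 1 × 14.007 = 14.007
Sum: 9×12.011 + 21×1.008 + 1×14.007 = 143.274 → 143.27 g/mol.

143.27 g/mol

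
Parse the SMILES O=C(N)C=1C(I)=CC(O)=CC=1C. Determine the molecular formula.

C8H8INO2

Walk through each heavy atom and fill implicit hydrogens from standard valence (C 4, N 3, O 2, S 2, halogen 1):
  atom 1: O, bond orders sum to 2 (valence 2) → 0 H
  atom 2: C, bond orders sum to 4 (valence 4) → 0 H
  atom 3: N, bond orders sum to 1 (valence 3) → 2 H
  atom 4: C, bond orders sum to 4 (valence 4) → 0 H
  atom 5: C, bond orders sum to 4 (valence 4) → 0 H
  atom 6: I (halogen, monovalent) → 0 H
  atom 7: C, bond orders sum to 3 (valence 4) → 1 H
  atom 8: C, bond orders sum to 4 (valence 4) → 0 H
  atom 9: O, bond orders sum to 1 (valence 2) → 1 H
  atom 10: C, bond orders sum to 3 (valence 4) → 1 H
  atom 11: C, bond orders sum to 4 (valence 4) → 0 H
  atom 12: C, bond orders sum to 1 (valence 4) → 3 H
Totals → C:8, H:8, I:1, N:1, O:2.
In Hill order: C8H8INO2.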